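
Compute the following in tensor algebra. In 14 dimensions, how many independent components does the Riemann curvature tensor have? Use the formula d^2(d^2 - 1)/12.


The Riemann tensor in d dimensions has d^2(d^2 - 1)/12 independent components.
d = 14, so d^2 = 196
d^2 - 1 = 195
d^2(d^2 - 1) = 196 * 195 = 38220
Divide by 12: 38220 / 12 = 3185

3185


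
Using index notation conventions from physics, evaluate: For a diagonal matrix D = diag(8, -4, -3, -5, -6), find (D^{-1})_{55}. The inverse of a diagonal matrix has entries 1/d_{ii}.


For a diagonal matrix, the inverse has entries (D^{-1})_{ii} = 1/d_{ii}.
The diagonal entries are: d_{11} = 8, d_{22} = -4, d_{33} = -3, d_{44} = -5, d_{55} = -6
We need (D^{-1})_{55} = 1/d_{55} = 1/-6 = -1/6

-1/6


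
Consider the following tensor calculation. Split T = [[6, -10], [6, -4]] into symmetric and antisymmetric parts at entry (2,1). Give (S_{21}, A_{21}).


T_{21} = 6
T_{12} = -10
S_{21} = (6 + -10)/2 = -4/2 = -2
A_{21} = (6 - -10)/2 = 16/2 = 8
Check: S + A = -2 + 8 = 6 = T_{21}.

(-2, 8)


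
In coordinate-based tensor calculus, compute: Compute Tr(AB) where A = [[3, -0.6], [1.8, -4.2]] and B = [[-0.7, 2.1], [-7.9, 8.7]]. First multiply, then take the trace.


Tr(AB) = sum_i (AB)_{ii} where (AB)_{ii} = sum_k A_{ik} B_{ki}.
(AB)_{11} = 3*-0.7 + -0.6*-7.9 = 2.64
(AB)_{22} = 1.8*2.1 + -4.2*8.7 = -32.76
Tr(AB) = 2.64 + -32.76 = -30.12

-30.12


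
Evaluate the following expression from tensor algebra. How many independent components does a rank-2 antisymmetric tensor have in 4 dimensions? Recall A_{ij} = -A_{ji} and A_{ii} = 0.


An antisymmetric rank-2 tensor satisfies A_{ij} = -A_{ji}, so diagonal entries are zero.
The independent components are the upper-triangular entries: C(n, 2) = n(n-1)/2.
n = 4
C(4, 2) = 4 * 3 / 2 = 12 / 2 = 6

6


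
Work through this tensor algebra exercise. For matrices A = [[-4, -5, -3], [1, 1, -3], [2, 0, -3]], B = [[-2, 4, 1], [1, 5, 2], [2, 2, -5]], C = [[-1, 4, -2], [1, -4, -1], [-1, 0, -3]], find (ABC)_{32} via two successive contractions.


(ABC)_{32} = sum_m (AB)_{3m} C_{m2}. First compute row 3 of AB.
(AB)_{31} = 2*-2 + 0*1 + -3*2 = -10
(AB)_{32} = 2*4 + 0*5 + -3*2 = 2
(AB)_{33} = 2*1 + 0*2 + -3*-5 = 17
Now contract with column 2 of C:
(AB)_{31} * C_{12} = -10 * 4 = -40
(AB)_{32} * C_{22} = 2 * -4 = -8
(AB)_{33} * C_{32} = 17 * 0 = 0
(ABC)_{32} = -40 + -8 + 0 = -48

-48


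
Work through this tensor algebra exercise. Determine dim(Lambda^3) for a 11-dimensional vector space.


The dimension of the space of p-forms on an n-dimensional space is C(n, p).
n = 11, p = 3
C(11, 3) = 11! / (3! * 8!) = 165

165


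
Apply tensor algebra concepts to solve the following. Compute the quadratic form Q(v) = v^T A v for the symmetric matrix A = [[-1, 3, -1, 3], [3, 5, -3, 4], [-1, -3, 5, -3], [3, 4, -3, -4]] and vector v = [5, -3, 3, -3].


First compute Av:
(Av)_1 = -1*5 + 3*-3 + -1*3 + 3*-3 = -26
(Av)_2 = 3*5 + 5*-3 + -3*3 + 4*-3 = -21
(Av)_3 = -1*5 + -3*-3 + 5*3 + -3*-3 = 28
(Av)_4 = 3*5 + 4*-3 + -3*3 + -4*-3 = 6
Av = [-26, -21, 28, 6]
Then v^T (Av) = 5*-26 + -3*-21 + 3*28 + -3*6
= -130 + 63 + 84 + -18 = -1

-1


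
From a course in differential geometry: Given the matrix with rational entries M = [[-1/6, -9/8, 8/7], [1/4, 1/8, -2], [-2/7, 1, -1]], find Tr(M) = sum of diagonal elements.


The trace is the sum of diagonal entries.
Diagonal: M[1,1] = -1/6, M[2,2] = 1/8, M[3,3] = -1
Tr(M) = -1/6 + 1/8 + -1
Computing step by step:
After adding M[1,1]: -1/6
After adding M[2,2]: -1/24
After adding M[3,3]: -25/24
Tr(M) = -25/24

-25/24


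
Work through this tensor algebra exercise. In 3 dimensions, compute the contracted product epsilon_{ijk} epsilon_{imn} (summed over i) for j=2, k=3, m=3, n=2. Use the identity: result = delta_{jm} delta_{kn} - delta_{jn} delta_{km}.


Using the identity: epsilon_{ijk} epsilon_{imn} = delta_{jm} delta_{kn} - delta_{jn} delta_{km}.
delta_{23} = 0
delta_{32} = 0
delta_{22} = 1
delta_{33} = 1
Result = 0 * 0 - 1 * 1 = 0 - 1 = -1

-1


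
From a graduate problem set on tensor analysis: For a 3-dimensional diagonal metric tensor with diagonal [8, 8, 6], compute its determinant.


For a diagonal metric, the determinant is the product of diagonal entries.
Diagonal entries: 8, 8, 6
det(g) = 8 * 8 * 6 = 384

384


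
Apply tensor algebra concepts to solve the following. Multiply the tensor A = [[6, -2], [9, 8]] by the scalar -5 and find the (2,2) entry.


Scalar multiplication: (cA)_{ij} = c * A_{ij}.
c = -5
A_{22} = 8
(cA)_{22} = -5 * 8 = -40

-40


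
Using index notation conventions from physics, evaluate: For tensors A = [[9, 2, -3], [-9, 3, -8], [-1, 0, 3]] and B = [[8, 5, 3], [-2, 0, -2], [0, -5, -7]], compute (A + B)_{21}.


Tensor addition is component-wise: (A + B)_{ij} = A_{ij} + B_{ij}.
A_{21} = -9
B_{21} = -2
(A + B)_{21} = -9 + -2 = -11

-11


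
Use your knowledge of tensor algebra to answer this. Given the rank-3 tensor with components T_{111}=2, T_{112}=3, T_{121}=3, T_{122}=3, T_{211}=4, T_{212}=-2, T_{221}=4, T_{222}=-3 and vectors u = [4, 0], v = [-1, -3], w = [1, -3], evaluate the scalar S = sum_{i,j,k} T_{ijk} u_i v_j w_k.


S = sum over i,j,k of T_{ijk} u_i v_j w_k. Expanding all 8 terms:
T_{111}*u_1*v_1*w_1 = 2*4*-1*1 = -8  (running total: -8)
T_{112}*u_1*v_1*w_2 = 3*4*-1*-3 = 36  (running total: 28)
T_{121}*u_1*v_2*w_1 = 3*4*-3*1 = -36  (running total: -8)
T_{122}*u_1*v_2*w_2 = 3*4*-3*-3 = 108  (running total: 100)
T_{211}*u_2*v_1*w_1 = 4*0*-1*1 = 0  (running total: 100)
T_{212}*u_2*v_1*w_2 = -2*0*-1*-3 = 0  (running total: 100)
T_{221}*u_2*v_2*w_1 = 4*0*-3*1 = 0  (running total: 100)
T_{222}*u_2*v_2*w_2 = -3*0*-3*-3 = 0  (running total: 100)
S = 100

100


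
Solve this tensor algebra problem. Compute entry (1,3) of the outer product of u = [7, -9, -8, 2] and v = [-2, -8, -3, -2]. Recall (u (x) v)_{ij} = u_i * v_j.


The outer product entry T_{ij} = u_i * v_j.
We need i=1, j=3.
u_1 = 7, v_3 = -3
T_{1,3} = 7 * -3 = -21

-21


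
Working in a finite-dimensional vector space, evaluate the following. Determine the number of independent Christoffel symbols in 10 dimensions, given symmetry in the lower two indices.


Christoffel symbols Gamma^k_{ij} are symmetric in i,j, so there are d * d(d+1)/2 independent symbols.
d = 10
d(d+1)/2 = 10 * 11 / 2 = 55
Total = 10 * 55 = 550

550


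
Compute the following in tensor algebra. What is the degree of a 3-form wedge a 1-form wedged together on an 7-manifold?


The degree of a wedge product is the sum of the degrees of the individual forms.
Degrees: 3, 1
Total degree = 3 + 1 = 4

4


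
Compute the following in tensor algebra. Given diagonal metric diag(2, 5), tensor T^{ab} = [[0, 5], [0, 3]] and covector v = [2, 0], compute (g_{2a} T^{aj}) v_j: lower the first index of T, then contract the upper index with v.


Step 1: lower the first index. For a diagonal metric, g_{ia} T^{aj} = g_{ii} T^{ij} (no sum on i).
g_{22} = 5
S_2{}^1 = 5 * T^{21} = 5 * 0 = 0
S_2{}^2 = 5 * T^{22} = 5 * 3 = 15
Step 2: contract S_2{}^j with v_j.
S_2{}^1 * v_1 = 0 * 2 = 0
S_2{}^2 * v_2 = 15 * 0 = 0
Result = 0 + 0 = 0

0


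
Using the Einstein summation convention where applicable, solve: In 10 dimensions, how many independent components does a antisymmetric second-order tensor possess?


A antisymmetric rank-2 tensor in d dimensions has d(d-1)/2 independent components.
d = 10
d(d-1)/2 = 10 * 9 / 2 = 90 / 2 = 45

45


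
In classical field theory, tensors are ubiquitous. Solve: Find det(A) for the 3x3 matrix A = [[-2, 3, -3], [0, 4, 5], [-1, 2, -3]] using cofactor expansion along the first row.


Expanding along the first row, det(A) = a11*M_11 - a12*M_12 + a13*M_13, where M_1j is the (1,j) minor.
Minor M_11 = 4*-3 - 5*2 = -22
Minor M_12 = 0*-3 - 5*-1 = 5
Minor M_13 = 0*2 - 4*-1 = 4
det = -2*(-22) - 3*(5) + -3*(4)
    = 44 - 15 + -12
    = 17

17


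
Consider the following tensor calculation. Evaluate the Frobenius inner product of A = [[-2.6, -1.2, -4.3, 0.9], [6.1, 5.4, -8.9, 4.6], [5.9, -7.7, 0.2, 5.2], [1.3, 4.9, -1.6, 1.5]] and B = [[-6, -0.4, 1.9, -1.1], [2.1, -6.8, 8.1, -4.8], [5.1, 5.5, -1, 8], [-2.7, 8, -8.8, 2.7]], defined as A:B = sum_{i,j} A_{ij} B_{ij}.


A:B = sum over all i,j of A_{ij} * B_{ij}.
Row 1: -2.6*-6=15.6, -1.2*-0.4=0.48, -4.3*1.9=-8.17, 0.9*-1.1=-0.99 => row sum = 6.92
Row 2: 6.1*2.1=12.81, 5.4*-6.8=-36.72, -8.9*8.1=-72.09, 4.6*-4.8=-22.08 => row sum = -118.08
Row 3: 5.9*5.1=30.09, -7.7*5.5=-42.35, 0.2*-1=-0.2, 5.2*8=41.6 => row sum = 29.14
Row 4: 1.3*-2.7=-3.51, 4.9*8=39.2, -1.6*-8.8=14.08, 1.5*2.7=4.05 => row sum = 53.82
Total = 6.92 + -118.08 + 29.14 + 53.82 = -28.2

-28.2


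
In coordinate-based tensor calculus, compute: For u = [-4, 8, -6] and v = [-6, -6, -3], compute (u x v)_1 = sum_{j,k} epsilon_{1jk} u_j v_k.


(u x v)_1 = sum_{j,k} epsilon_{1jk} u_j v_k. Only permutations of (1,2,3) contribute; the two non-zero terms are:
eps_{123} u_2 v_3 = 1 * 8 * -3 = -24
eps_{132} u_3 v_2 = -1 * -6 * -6 = -36
(u x v)_1 = -60

-60


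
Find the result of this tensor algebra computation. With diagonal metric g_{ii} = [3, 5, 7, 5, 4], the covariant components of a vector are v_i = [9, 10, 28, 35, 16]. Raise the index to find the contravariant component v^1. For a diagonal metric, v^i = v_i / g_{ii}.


To raise an index with a diagonal metric: v^i = v_i / g_{ii}.
For index 1: v_1 = 9, g_{11} = 3
v^1 = 9 / 3 = 3

3


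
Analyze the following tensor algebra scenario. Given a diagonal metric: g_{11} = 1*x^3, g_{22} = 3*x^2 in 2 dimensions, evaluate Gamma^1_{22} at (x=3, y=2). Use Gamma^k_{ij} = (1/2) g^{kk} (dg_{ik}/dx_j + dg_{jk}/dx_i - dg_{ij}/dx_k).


For a diagonal metric, Gamma^k_{ij} = (1/2) g^{kk} (dg_{ik}/dx_j + dg_{jk}/dx_i - dg_{ij}/dx_k).
The metric is diagonal, so g_{ab} = 0 for a != b.
At the given point: g_{11} = 27, g_{22} = 27
g^{11} = 1/27
dg_{21}/dx_2 = 0 (off-diagonal)
dg_{21}/dx_2 = 0 (off-diagonal)
dg_{22}/dx_1 = dg_{22}/dx_1 = 18
Numerator = 0 + 0 - 18 = -18
Gamma^1_{22} = -18 / (2 * 27) = -1/3

-1/3


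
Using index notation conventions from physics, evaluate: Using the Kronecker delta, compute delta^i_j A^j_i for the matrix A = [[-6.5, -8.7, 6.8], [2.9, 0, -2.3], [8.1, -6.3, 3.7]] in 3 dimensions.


The contraction (trace) of a rank-2 tensor is the sum of its diagonal elements.
Diagonal entries: A[1,1] = -6.5, A[2,2] = 0, A[3,3] = 3.7
Tr(A) = -6.5 + 0 + 3.7 = -2.8

-2.8


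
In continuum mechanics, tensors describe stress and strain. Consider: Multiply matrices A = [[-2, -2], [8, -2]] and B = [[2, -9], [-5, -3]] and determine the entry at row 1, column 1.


(AB)_{ij} = sum_k A_{ik} B_{kj}.
For i=1, j=1:
A_{11} * B_{11} = -2 * 2 = -4
A_{12} * B_{21} = -2 * -5 = 10
Sum = -4 + 10 = 6

6


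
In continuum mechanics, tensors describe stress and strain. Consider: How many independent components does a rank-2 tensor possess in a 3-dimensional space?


The number of components of a rank-r tensor in d dimensions is d^r.
Here d = 3 and r = 2.
3^2 = 9

9


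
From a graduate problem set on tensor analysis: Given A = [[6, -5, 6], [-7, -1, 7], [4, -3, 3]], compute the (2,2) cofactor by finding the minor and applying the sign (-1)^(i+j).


To find cofactor C_{22}, delete row 2 and column 2.
The resulting 2x2 submatrix is: [[6, 6], [4, 3]]
Minor M_{22} = 6*3 - 6*4
  = 18 - 24 = -6
Sign = (-1)^(2+2) = (-1)^4 = 1
Cofactor C_{22} = 1 * -6 = -6

-6


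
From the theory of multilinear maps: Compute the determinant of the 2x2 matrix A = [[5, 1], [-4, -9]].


For a 2x2 matrix [[a, b], [c, d]], det = a*d - b*c.
a = 5, b = 1, c = -4, d = -9
a*d = 5 * -9 = -45
b*c = 1 * -4 = -4
det = -45 - -4 = -41

-41


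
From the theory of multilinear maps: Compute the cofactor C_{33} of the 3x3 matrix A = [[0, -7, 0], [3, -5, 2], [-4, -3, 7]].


To find cofactor C_{33}, delete row 3 and column 3.
The resulting 2x2 submatrix is: [[0, -7], [3, -5]]
Minor M_{33} = 0*-5 - -7*3
  = 0 - -21 = 21
Sign = (-1)^(3+3) = (-1)^6 = 1
Cofactor C_{33} = 1 * 21 = 21

21


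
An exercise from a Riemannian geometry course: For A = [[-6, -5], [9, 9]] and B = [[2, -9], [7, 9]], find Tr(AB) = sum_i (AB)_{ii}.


Tr(AB) = sum_i (AB)_{ii} where (AB)_{ii} = sum_k A_{ik} B_{ki}.
(AB)_{11} = -6*2 + -5*7 = -47
(AB)_{22} = 9*-9 + 9*9 = 0
Tr(AB) = -47 + 0 = -47

-47


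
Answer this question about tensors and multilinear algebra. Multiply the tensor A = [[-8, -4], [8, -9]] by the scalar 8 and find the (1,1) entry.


Scalar multiplication: (cA)_{ij} = c * A_{ij}.
c = 8
A_{11} = -8
(cA)_{11} = 8 * -8 = -64

-64


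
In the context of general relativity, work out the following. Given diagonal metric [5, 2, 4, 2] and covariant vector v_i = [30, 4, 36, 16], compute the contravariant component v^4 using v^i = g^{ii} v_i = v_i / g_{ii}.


To raise an index with a diagonal metric: v^i = v_i / g_{ii}.
For index 4: v_4 = 16, g_{44} = 2
v^4 = 16 / 2 = 8

8


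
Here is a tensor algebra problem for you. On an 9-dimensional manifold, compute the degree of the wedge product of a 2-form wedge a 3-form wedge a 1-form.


The degree of a wedge product is the sum of the degrees of the individual forms.
Degrees: 2, 3, 1
Total degree = 2 + 3 + 1 = 6

6


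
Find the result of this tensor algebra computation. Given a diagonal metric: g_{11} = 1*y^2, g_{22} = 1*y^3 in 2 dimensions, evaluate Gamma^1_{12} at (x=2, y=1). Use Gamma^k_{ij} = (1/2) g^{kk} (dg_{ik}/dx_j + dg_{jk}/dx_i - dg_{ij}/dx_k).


For a diagonal metric, Gamma^k_{ij} = (1/2) g^{kk} (dg_{ik}/dx_j + dg_{jk}/dx_i - dg_{ij}/dx_k).
The metric is diagonal, so g_{ab} = 0 for a != b.
At the given point: g_{11} = 1, g_{22} = 1
g^{11} = 1/1
dg_{11}/dx_2 = dg_{11}/dx_2 = 2
dg_{21}/dx_1 = 0 (off-diagonal)
dg_{12}/dx_1 = 0 (off-diagonal)
Numerator = 2 + 0 - 0 = 2
Gamma^1_{12} = 2 / (2 * 1) = 1

1


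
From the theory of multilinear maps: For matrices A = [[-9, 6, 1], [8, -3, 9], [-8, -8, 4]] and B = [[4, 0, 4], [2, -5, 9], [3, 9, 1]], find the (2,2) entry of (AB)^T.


(AB)^T_{ij} = (AB)_{ji} = sum_k A_{jk} B_{ki}.
For i=2, j=2 we need (AB)_{22}:
A_{21} * B_{12} = 8 * 0 = 0
A_{22} * B_{22} = -3 * -5 = 15
A_{23} * B_{32} = 9 * 9 = 81
Sum = 0 + 15 + 81 = 96

96


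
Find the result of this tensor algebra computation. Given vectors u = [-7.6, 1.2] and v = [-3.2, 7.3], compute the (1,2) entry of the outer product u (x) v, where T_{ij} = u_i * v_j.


The outer product entry T_{ij} = u_i * v_j.
We need i=1, j=2.
u_1 = -7.6, v_2 = 7.3
T_{1,2} = -7.6 * 7.3 = -55.48

-55.48


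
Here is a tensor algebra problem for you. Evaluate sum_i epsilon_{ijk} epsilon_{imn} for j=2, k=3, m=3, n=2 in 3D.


Using the identity: epsilon_{ijk} epsilon_{imn} = delta_{jm} delta_{kn} - delta_{jn} delta_{km}.
delta_{23} = 0
delta_{32} = 0
delta_{22} = 1
delta_{33} = 1
Result = 0 * 0 - 1 * 1 = 0 - 1 = -1

-1


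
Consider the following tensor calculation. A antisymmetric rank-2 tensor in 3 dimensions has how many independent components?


A antisymmetric rank-2 tensor in d dimensions has d(d-1)/2 independent components.
d = 3
d(d-1)/2 = 3 * 2 / 2 = 6 / 2 = 3

3


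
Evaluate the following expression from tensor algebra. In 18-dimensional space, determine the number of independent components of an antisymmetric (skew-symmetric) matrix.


An antisymmetric rank-2 tensor satisfies A_{ij} = -A_{ji}, so diagonal entries are zero.
The independent components are the upper-triangular entries: C(n, 2) = n(n-1)/2.
n = 18
C(18, 2) = 18 * 17 / 2 = 306 / 2 = 153

153


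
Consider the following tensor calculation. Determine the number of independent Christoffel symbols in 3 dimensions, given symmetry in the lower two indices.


Christoffel symbols Gamma^k_{ij} are symmetric in i,j, so there are d * d(d+1)/2 independent symbols.
d = 3
d(d+1)/2 = 3 * 4 / 2 = 6
Total = 3 * 6 = 18

18


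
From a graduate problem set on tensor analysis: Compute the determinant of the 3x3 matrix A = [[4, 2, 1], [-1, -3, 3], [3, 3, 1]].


Expanding along the first row, det(A) = a11*M_11 - a12*M_12 + a13*M_13, where M_1j is the (1,j) minor.
Minor M_11 = -3*1 - 3*3 = -12
Minor M_12 = -1*1 - 3*3 = -10
Minor M_13 = -1*3 - -3*3 = 6
det = 4*(-12) - 2*(-10) + 1*(6)
    = -48 - -20 + 6
    = -22

-22


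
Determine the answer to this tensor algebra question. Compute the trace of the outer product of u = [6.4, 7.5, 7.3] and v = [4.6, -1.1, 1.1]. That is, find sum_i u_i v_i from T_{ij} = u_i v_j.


The outer product gives T_{ij} = u_i v_j.
The trace (contraction) is Tr(T) = sum_i T_{ii} = sum_i u_i v_i.
Diagonal entries:
T_{11} = u_1 * v_1 = 6.4 * 4.6 = 29.44
T_{22} = u_2 * v_2 = 7.5 * -1.1 = -8.25
T_{33} = u_3 * v_3 = 7.3 * 1.1 = 8.03
Tr(T) = 29.44 + -8.25 + 8.03 = 29.22

29.22


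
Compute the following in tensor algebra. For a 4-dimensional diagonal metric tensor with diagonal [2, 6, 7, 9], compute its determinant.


For a diagonal metric, the determinant is the product of diagonal entries.
Diagonal entries: 2, 6, 7, 9
det(g) = 2 * 6 * 7 * 9 = 756

756


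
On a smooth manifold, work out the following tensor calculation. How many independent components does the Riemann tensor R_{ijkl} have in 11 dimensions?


The Riemann tensor in d dimensions has d^2(d^2 - 1)/12 independent components.
d = 11, so d^2 = 121
d^2 - 1 = 120
d^2(d^2 - 1) = 121 * 120 = 14520
Divide by 12: 14520 / 12 = 1210

1210


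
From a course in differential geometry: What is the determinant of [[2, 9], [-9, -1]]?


For a 2x2 matrix [[a, b], [c, d]], det = a*d - b*c.
a = 2, b = 9, c = -9, d = -1
a*d = 2 * -1 = -2
b*c = 9 * -9 = -81
det = -2 - -81 = 79

79


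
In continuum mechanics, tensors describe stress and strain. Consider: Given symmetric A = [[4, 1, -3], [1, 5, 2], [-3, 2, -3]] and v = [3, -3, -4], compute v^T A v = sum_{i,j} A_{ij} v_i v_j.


First compute Av:
(Av)_1 = 4*3 + 1*-3 + -3*-4 = 21
(Av)_2 = 1*3 + 5*-3 + 2*-4 = -20
(Av)_3 = -3*3 + 2*-3 + -3*-4 = -3
Av = [21, -20, -3]
Then v^T (Av) = 3*21 + -3*-20 + -4*-3
= 63 + 60 + 12 = 135

135


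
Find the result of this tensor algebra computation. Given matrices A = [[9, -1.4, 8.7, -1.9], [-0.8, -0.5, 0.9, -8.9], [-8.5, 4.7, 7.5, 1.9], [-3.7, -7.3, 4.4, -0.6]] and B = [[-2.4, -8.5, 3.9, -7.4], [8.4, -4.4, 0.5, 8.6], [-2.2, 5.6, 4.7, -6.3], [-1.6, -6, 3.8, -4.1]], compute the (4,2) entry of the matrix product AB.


(AB)_{ij} = sum_k A_{ik} B_{kj}.
For i=4, j=2:
A_{41} * B_{12} = -3.7 * -8.5 = 31.45
A_{42} * B_{22} = -7.3 * -4.4 = 32.12
A_{43} * B_{32} = 4.4 * 5.6 = 24.64
A_{44} * B_{42} = -0.6 * -6 = 3.6
Sum = 31.45 + 32.12 + 24.64 + 3.6 = 91.81

91.81


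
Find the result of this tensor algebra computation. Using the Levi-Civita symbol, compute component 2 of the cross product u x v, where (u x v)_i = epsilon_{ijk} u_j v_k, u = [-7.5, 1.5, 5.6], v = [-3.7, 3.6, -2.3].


(u x v)_2 = sum_{j,k} epsilon_{2jk} u_j v_k. Only permutations of (1,2,3) contribute; the two non-zero terms are:
eps_{213} u_1 v_3 = -1 * -7.5 * -2.3 = -17.25
eps_{231} u_3 v_1 = 1 * 5.6 * -3.7 = -20.72
(u x v)_2 = -37.97

-37.97


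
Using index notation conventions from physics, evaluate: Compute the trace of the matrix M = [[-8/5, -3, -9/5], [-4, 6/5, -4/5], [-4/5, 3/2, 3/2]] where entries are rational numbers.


The trace is the sum of diagonal entries.
Diagonal: M[1,1] = -8/5, M[2,2] = 6/5, M[3,3] = 3/2
Tr(M) = -8/5 + 6/5 + 3/2
Computing step by step:
After adding M[1,1]: -8/5
After adding M[2,2]: -2/5
After adding M[3,3]: 11/10
Tr(M) = 11/10

11/10


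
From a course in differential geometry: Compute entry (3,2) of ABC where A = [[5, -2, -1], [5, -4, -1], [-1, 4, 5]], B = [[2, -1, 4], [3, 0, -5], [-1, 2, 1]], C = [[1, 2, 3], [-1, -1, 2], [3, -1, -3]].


(ABC)_{32} = sum_m (AB)_{3m} C_{m2}. First compute row 3 of AB.
(AB)_{31} = -1*2 + 4*3 + 5*-1 = 5
(AB)_{32} = -1*-1 + 4*0 + 5*2 = 11
(AB)_{33} = -1*4 + 4*-5 + 5*1 = -19
Now contract with column 2 of C:
(AB)_{31} * C_{12} = 5 * 2 = 10
(AB)_{32} * C_{22} = 11 * -1 = -11
(AB)_{33} * C_{32} = -19 * -1 = 19
(ABC)_{32} = 10 + -11 + 19 = 18

18


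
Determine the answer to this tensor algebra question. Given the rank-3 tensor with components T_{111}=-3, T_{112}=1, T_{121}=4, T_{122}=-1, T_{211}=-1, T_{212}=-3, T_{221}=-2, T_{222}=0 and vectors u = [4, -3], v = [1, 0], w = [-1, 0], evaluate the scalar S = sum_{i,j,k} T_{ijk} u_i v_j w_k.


S = sum over i,j,k of T_{ijk} u_i v_j w_k. Expanding all 8 terms:
T_{111}*u_1*v_1*w_1 = -3*4*1*-1 = 12  (running total: 12)
T_{112}*u_1*v_1*w_2 = 1*4*1*0 = 0  (running total: 12)
T_{121}*u_1*v_2*w_1 = 4*4*0*-1 = 0  (running total: 12)
T_{122}*u_1*v_2*w_2 = -1*4*0*0 = 0  (running total: 12)
T_{211}*u_2*v_1*w_1 = -1*-3*1*-1 = -3  (running total: 9)
T_{212}*u_2*v_1*w_2 = -3*-3*1*0 = 0  (running total: 9)
T_{221}*u_2*v_2*w_1 = -2*-3*0*-1 = 0  (running total: 9)
T_{222}*u_2*v_2*w_2 = 0*-3*0*0 = 0  (running total: 9)
S = 9

9


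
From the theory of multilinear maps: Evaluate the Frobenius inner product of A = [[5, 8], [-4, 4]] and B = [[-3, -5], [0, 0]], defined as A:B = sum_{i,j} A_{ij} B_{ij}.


A:B = sum over all i,j of A_{ij} * B_{ij}.
Row 1: 5*-3=-15, 8*-5=-40 => row sum = -55
Row 2: -4*0=0, 4*0=0 => row sum = 0
Total = -55 + 0 = -55

-55


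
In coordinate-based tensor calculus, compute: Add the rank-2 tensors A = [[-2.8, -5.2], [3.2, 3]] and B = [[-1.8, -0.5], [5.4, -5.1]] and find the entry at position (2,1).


Tensor addition is component-wise: (A + B)_{ij} = A_{ij} + B_{ij}.
A_{21} = 3.2
B_{21} = 5.4
(A + B)_{21} = 3.2 + 5.4 = 8.6

8.6


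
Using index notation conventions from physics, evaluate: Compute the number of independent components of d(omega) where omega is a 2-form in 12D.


The exterior derivative of a p-form is a (p+1)-form.
Its number of independent components is C(n, p+1).
n = 12, p+1 = 3
C(12, 3) = 220

220


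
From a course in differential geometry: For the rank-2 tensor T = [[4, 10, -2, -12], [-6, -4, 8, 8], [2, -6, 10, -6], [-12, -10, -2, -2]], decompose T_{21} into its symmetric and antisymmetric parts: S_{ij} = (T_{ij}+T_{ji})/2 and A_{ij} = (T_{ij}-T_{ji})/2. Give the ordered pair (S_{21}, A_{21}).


T_{21} = -6
T_{12} = 10
S_{21} = (-6 + 10)/2 = 4/2 = 2
A_{21} = (-6 - 10)/2 = -16/2 = -8
Check: S + A = 2 + -8 = -6 = T_{21}.

(2, -8)


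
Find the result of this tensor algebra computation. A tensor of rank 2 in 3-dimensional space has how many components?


The number of components of a rank-r tensor in d dimensions is d^r.
Here d = 3 and r = 2.
3^2 = 9

9


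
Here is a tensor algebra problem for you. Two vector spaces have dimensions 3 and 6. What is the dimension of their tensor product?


The dimension of a tensor product is the product of dimensions.
dim(V) = 3, dim(W) = 6
dim(V (x) W) = 3 * 6 = 18

18


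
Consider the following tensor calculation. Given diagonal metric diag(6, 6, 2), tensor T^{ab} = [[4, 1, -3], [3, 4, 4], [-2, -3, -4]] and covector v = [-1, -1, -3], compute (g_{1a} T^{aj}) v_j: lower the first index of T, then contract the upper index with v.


Step 1: lower the first index. For a diagonal metric, g_{ia} T^{aj} = g_{ii} T^{ij} (no sum on i).
g_{11} = 6
S_1{}^1 = 6 * T^{11} = 6 * 4 = 24
S_1{}^2 = 6 * T^{12} = 6 * 1 = 6
S_1{}^3 = 6 * T^{13} = 6 * -3 = -18
Step 2: contract S_1{}^j with v_j.
S_1{}^1 * v_1 = 24 * -1 = -24
S_1{}^2 * v_2 = 6 * -1 = -6
S_1{}^3 * v_3 = -18 * -3 = 54
Result = -24 + -6 + 54 = 24

24


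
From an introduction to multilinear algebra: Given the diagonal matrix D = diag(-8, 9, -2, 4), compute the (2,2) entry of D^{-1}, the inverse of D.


For a diagonal matrix, the inverse has entries (D^{-1})_{ii} = 1/d_{ii}.
The diagonal entries are: d_{11} = -8, d_{22} = 9, d_{33} = -2, d_{44} = 4
We need (D^{-1})_{22} = 1/d_{22} = 1/9 = 1/9

1/9


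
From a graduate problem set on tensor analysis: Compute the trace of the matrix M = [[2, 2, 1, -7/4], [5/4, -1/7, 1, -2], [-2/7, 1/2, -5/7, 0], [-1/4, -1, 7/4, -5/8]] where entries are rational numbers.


The trace is the sum of diagonal entries.
Diagonal: M[1,1] = 2, M[2,2] = -1/7, M[3,3] = -5/7, M[4,4] = -5/8
Tr(M) = 2 + -1/7 + -5/7 + -5/8
Computing step by step:
After adding M[1,1]: 2
After adding M[2,2]: 13/7
After adding M[3,3]: 8/7
After adding M[4,4]: 29/56
Tr(M) = 29/56

29/56


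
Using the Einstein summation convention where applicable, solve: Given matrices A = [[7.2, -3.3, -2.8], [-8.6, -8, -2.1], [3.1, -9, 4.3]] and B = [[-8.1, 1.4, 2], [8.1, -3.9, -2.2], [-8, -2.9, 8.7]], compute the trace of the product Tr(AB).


Tr(AB) = sum_i (AB)_{ii} where (AB)_{ii} = sum_k A_{ik} B_{ki}.
(AB)_{11} = 7.2*-8.1 + -3.3*8.1 + -2.8*-8 = -62.65
(AB)_{22} = -8.6*1.4 + -8*-3.9 + -2.1*-2.9 = 25.25
(AB)_{33} = 3.1*2 + -9*-2.2 + 4.3*8.7 = 63.41
Tr(AB) = -62.65 + 25.25 + 63.41 = 26.01

26.01


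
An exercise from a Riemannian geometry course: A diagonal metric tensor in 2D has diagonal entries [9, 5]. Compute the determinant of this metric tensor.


For a diagonal metric, the determinant is the product of diagonal entries.
Diagonal entries: 9, 5
det(g) = 9 * 5 = 45

45


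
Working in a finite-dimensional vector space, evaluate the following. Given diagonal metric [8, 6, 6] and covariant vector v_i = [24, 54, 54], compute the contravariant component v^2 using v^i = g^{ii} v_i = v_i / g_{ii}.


To raise an index with a diagonal metric: v^i = v_i / g_{ii}.
For index 2: v_2 = 54, g_{22} = 6
v^2 = 54 / 6 = 9

9


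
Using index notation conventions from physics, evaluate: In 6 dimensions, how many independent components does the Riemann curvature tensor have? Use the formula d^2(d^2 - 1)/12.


The Riemann tensor in d dimensions has d^2(d^2 - 1)/12 independent components.
d = 6, so d^2 = 36
d^2 - 1 = 35
d^2(d^2 - 1) = 36 * 35 = 1260
Divide by 12: 1260 / 12 = 105

105


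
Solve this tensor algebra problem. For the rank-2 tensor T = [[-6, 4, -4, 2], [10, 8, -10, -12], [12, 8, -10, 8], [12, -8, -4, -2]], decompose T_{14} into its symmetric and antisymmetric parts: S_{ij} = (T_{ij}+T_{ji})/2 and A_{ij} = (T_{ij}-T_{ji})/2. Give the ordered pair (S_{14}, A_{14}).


T_{14} = 2
T_{41} = 12
S_{14} = (2 + 12)/2 = 14/2 = 7
A_{14} = (2 - 12)/2 = -10/2 = -5
Check: S + A = 7 + -5 = 2 = T_{14}.

(7, -5)


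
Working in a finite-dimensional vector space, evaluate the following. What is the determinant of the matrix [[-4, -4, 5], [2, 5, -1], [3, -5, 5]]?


Expanding along the first row, det(A) = a11*M_11 - a12*M_12 + a13*M_13, where M_1j is the (1,j) minor.
Minor M_11 = 5*5 - -1*-5 = 20
Minor M_12 = 2*5 - -1*3 = 13
Minor M_13 = 2*-5 - 5*3 = -25
det = -4*(20) - -4*(13) + 5*(-25)
    = -80 - -52 + -125
    = -153

-153


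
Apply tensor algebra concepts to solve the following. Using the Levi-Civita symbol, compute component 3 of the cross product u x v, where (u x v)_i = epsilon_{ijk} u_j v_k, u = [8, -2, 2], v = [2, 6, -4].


(u x v)_3 = sum_{j,k} epsilon_{3jk} u_j v_k. Only permutations of (1,2,3) contribute; the two non-zero terms are:
eps_{312} u_1 v_2 = 1 * 8 * 6 = 48
eps_{321} u_2 v_1 = -1 * -2 * 2 = 4
(u x v)_3 = 52

52


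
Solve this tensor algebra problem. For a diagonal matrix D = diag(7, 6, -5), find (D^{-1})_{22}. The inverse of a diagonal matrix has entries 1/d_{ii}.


For a diagonal matrix, the inverse has entries (D^{-1})_{ii} = 1/d_{ii}.
The diagonal entries are: d_{11} = 7, d_{22} = 6, d_{33} = -5
We need (D^{-1})_{22} = 1/d_{22} = 1/6 = 1/6

1/6


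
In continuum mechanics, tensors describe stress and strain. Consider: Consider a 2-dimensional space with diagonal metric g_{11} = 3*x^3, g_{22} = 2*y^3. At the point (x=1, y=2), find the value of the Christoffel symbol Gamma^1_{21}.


For a diagonal metric, Gamma^k_{ij} = (1/2) g^{kk} (dg_{ik}/dx_j + dg_{jk}/dx_i - dg_{ij}/dx_k).
The metric is diagonal, so g_{ab} = 0 for a != b.
At the given point: g_{11} = 3, g_{22} = 16
g^{11} = 1/3
dg_{21}/dx_1 = 0 (off-diagonal)
dg_{11}/dx_2 = dg_{11}/dx_2 = 0
dg_{21}/dx_1 = 0 (off-diagonal)
Numerator = 0 + 0 - 0 = 0
Gamma^1_{21} = 0 / (2 * 3) = 0

0


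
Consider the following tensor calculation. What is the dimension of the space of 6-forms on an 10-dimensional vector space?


The dimension of the space of p-forms on an n-dimensional space is C(n, p).
n = 10, p = 6
C(10, 6) = 10! / (6! * 4!) = 210

210


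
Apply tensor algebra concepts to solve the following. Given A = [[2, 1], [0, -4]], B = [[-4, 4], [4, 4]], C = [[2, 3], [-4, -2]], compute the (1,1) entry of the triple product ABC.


(ABC)_{11} = sum_m (AB)_{1m} C_{m1}. First compute row 1 of AB.
(AB)_{11} = 2*-4 + 1*4 = -4
(AB)_{12} = 2*4 + 1*4 = 12
Now contract with column 1 of C:
(AB)_{11} * C_{11} = -4 * 2 = -8
(AB)_{12} * C_{21} = 12 * -4 = -48
(ABC)_{11} = -8 + -48 = -56

-56


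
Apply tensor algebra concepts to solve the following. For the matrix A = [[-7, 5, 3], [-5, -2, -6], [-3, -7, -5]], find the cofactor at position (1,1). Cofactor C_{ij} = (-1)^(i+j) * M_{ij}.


To find cofactor C_{11}, delete row 1 and column 1.
The resulting 2x2 submatrix is: [[-2, -6], [-7, -5]]
Minor M_{11} = -2*-5 - -6*-7
  = 10 - 42 = -32
Sign = (-1)^(1+1) = (-1)^2 = 1
Cofactor C_{11} = 1 * -32 = -32

-32


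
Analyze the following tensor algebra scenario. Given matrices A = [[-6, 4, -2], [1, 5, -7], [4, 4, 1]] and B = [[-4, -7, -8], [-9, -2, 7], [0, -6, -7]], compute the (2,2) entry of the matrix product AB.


(AB)_{ij} = sum_k A_{ik} B_{kj}.
For i=2, j=2:
A_{21} * B_{12} = 1 * -7 = -7
A_{22} * B_{22} = 5 * -2 = -10
A_{23} * B_{32} = -7 * -6 = 42
Sum = -7 + -10 + 42 = 25

25


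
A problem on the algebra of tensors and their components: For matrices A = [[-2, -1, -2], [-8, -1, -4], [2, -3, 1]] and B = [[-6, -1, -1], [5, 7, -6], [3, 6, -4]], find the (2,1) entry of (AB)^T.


(AB)^T_{ij} = (AB)_{ji} = sum_k A_{jk} B_{ki}.
For i=2, j=1 we need (AB)_{12}:
A_{11} * B_{12} = -2 * -1 = 2
A_{12} * B_{22} = -1 * 7 = -7
A_{13} * B_{32} = -2 * 6 = -12
Sum = 2 + -7 + -12 = -17

-17


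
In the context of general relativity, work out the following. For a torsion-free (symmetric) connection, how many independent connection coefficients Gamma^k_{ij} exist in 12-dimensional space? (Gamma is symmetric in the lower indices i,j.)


Christoffel symbols Gamma^k_{ij} are symmetric in i,j, so there are d * d(d+1)/2 independent symbols.
d = 12
d(d+1)/2 = 12 * 13 / 2 = 78
Total = 12 * 78 = 936

936


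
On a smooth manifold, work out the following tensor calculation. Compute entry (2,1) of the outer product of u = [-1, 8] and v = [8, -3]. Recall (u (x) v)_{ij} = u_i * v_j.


The outer product entry T_{ij} = u_i * v_j.
We need i=2, j=1.
u_2 = 8, v_1 = 8
T_{2,1} = 8 * 8 = 64

64


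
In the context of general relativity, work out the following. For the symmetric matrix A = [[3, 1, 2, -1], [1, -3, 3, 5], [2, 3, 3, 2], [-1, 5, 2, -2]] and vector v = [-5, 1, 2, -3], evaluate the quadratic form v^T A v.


First compute Av:
(Av)_1 = 3*-5 + 1*1 + 2*2 + -1*-3 = -7
(Av)_2 = 1*-5 + -3*1 + 3*2 + 5*-3 = -17
(Av)_3 = 2*-5 + 3*1 + 3*2 + 2*-3 = -7
(Av)_4 = -1*-5 + 5*1 + 2*2 + -2*-3 = 20
Av = [-7, -17, -7, 20]
Then v^T (Av) = -5*-7 + 1*-17 + 2*-7 + -3*20
= 35 + -17 + -14 + -60 = -56

-56


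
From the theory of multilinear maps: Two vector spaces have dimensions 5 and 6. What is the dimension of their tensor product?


The dimension of a tensor product is the product of dimensions.
dim(V) = 5, dim(W) = 6
dim(V (x) W) = 5 * 6 = 30

30


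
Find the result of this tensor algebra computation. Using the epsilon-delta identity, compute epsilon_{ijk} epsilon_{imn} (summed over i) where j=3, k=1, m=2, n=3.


Using the identity: epsilon_{ijk} epsilon_{imn} = delta_{jm} delta_{kn} - delta_{jn} delta_{km}.
delta_{32} = 0
delta_{13} = 0
delta_{33} = 1
delta_{12} = 0
Result = 0 * 0 - 1 * 0 = 0 - 0 = 0

0


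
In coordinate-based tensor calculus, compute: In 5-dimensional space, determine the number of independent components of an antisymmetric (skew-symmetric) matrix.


An antisymmetric rank-2 tensor satisfies A_{ij} = -A_{ji}, so diagonal entries are zero.
The independent components are the upper-triangular entries: C(n, 2) = n(n-1)/2.
n = 5
C(5, 2) = 5 * 4 / 2 = 20 / 2 = 10

10


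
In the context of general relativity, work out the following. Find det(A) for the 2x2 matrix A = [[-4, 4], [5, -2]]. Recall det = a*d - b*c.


For a 2x2 matrix [[a, b], [c, d]], det = a*d - b*c.
a = -4, b = 4, c = 5, d = -2
a*d = -4 * -2 = 8
b*c = 4 * 5 = 20
det = 8 - 20 = -12

-12


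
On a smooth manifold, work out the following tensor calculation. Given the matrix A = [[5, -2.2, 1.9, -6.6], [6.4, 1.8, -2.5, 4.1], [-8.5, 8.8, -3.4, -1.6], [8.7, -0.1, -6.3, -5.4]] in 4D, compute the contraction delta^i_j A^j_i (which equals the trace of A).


The contraction (trace) of a rank-2 tensor is the sum of its diagonal elements.
Diagonal entries: A[1,1] = 5, A[2,2] = 1.8, A[3,3] = -3.4, A[4,4] = -5.4
Tr(A) = 5 + 1.8 + -3.4 + -5.4 = -2

-2


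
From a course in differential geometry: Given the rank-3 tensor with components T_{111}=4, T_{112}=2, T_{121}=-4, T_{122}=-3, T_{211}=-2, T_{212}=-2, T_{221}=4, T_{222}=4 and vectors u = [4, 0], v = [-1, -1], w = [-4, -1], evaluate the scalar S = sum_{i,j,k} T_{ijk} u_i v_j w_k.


S = sum over i,j,k of T_{ijk} u_i v_j w_k. Expanding all 8 terms:
T_{111}*u_1*v_1*w_1 = 4*4*-1*-4 = 64  (running total: 64)
T_{112}*u_1*v_1*w_2 = 2*4*-1*-1 = 8  (running total: 72)
T_{121}*u_1*v_2*w_1 = -4*4*-1*-4 = -64  (running total: 8)
T_{122}*u_1*v_2*w_2 = -3*4*-1*-1 = -12  (running total: -4)
T_{211}*u_2*v_1*w_1 = -2*0*-1*-4 = 0  (running total: -4)
T_{212}*u_2*v_1*w_2 = -2*0*-1*-1 = 0  (running total: -4)
T_{221}*u_2*v_2*w_1 = 4*0*-1*-4 = 0  (running total: -4)
T_{222}*u_2*v_2*w_2 = 4*0*-1*-1 = 0  (running total: -4)
S = -4

-4


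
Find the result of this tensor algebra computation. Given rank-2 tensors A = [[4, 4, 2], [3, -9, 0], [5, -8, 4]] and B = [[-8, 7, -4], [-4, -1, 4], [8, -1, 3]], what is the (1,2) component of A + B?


Tensor addition is component-wise: (A + B)_{ij} = A_{ij} + B_{ij}.
A_{12} = 4
B_{12} = 7
(A + B)_{12} = 4 + 7 = 11

11


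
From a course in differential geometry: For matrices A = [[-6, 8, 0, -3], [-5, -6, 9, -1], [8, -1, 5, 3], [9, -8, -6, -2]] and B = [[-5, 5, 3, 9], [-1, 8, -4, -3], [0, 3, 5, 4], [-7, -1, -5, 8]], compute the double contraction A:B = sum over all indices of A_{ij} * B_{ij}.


A:B = sum over all i,j of A_{ij} * B_{ij}.
Row 1: -6*-5=30, 8*5=40, 0*3=0, -3*9=-27 => row sum = 43
Row 2: -5*-1=5, -6*8=-48, 9*-4=-36, -1*-3=3 => row sum = -76
Row 3: 8*0=0, -1*3=-3, 5*5=25, 3*4=12 => row sum = 34
Row 4: 9*-7=-63, -8*-1=8, -6*-5=30, -2*8=-16 => row sum = -41
Total = 43 + -76 + 34 + -41 = -40

-40


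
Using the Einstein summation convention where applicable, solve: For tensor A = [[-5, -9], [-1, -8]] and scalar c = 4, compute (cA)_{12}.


Scalar multiplication: (cA)_{ij} = c * A_{ij}.
c = 4
A_{12} = -9
(cA)_{12} = 4 * -9 = -36

-36


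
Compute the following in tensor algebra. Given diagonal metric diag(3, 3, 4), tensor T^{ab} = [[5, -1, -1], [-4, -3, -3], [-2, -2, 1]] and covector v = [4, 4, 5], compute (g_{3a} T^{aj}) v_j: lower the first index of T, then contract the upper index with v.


Step 1: lower the first index. For a diagonal metric, g_{ia} T^{aj} = g_{ii} T^{ij} (no sum on i).
g_{33} = 4
S_3{}^1 = 4 * T^{31} = 4 * -2 = -8
S_3{}^2 = 4 * T^{32} = 4 * -2 = -8
S_3{}^3 = 4 * T^{33} = 4 * 1 = 4
Step 2: contract S_3{}^j with v_j.
S_3{}^1 * v_1 = -8 * 4 = -32
S_3{}^2 * v_2 = -8 * 4 = -32
S_3{}^3 * v_3 = 4 * 5 = 20
Result = -32 + -32 + 20 = -44

-44


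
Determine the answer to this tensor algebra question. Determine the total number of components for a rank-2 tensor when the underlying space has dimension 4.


The number of components of a rank-r tensor in d dimensions is d^r.
Here d = 4 and r = 2.
4^2 = 16

16


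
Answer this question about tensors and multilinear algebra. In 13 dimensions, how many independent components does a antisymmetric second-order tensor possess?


A antisymmetric rank-2 tensor in d dimensions has d(d-1)/2 independent components.
d = 13
d(d-1)/2 = 13 * 12 / 2 = 156 / 2 = 78

78


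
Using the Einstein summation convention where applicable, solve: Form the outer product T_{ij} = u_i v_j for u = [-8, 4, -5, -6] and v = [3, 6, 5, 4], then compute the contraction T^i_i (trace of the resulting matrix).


The outer product gives T_{ij} = u_i v_j.
The trace (contraction) is Tr(T) = sum_i T_{ii} = sum_i u_i v_i.
Diagonal entries:
T_{11} = u_1 * v_1 = -8 * 3 = -24
T_{22} = u_2 * v_2 = 4 * 6 = 24
T_{33} = u_3 * v_3 = -5 * 5 = -25
T_{44} = u_4 * v_4 = -6 * 4 = -24
Tr(T) = -24 + 24 + -25 + -24 = -49

-49


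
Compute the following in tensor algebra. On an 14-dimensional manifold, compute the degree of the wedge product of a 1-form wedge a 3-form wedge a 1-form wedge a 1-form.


The degree of a wedge product is the sum of the degrees of the individual forms.
Degrees: 1, 3, 1, 1
Total degree = 1 + 3 + 1 + 1 = 6

6


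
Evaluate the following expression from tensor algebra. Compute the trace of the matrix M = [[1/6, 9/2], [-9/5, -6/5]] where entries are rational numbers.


The trace is the sum of diagonal entries.
Diagonal: M[1,1] = 1/6, M[2,2] = -6/5
Tr(M) = 1/6 + -6/5
Computing step by step:
After adding M[1,1]: 1/6
After adding M[2,2]: -31/30
Tr(M) = -31/30

-31/30


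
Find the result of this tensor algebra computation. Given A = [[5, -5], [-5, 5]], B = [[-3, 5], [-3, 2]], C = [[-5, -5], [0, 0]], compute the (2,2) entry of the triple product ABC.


(ABC)_{22} = sum_m (AB)_{2m} C_{m2}. First compute row 2 of AB.
(AB)_{21} = -5*-3 + 5*-3 = 0
(AB)_{22} = -5*5 + 5*2 = -15
Now contract with column 2 of C:
(AB)_{21} * C_{12} = 0 * -5 = 0
(AB)_{22} * C_{22} = -15 * 0 = 0
(ABC)_{22} = 0 + 0 = 0

0


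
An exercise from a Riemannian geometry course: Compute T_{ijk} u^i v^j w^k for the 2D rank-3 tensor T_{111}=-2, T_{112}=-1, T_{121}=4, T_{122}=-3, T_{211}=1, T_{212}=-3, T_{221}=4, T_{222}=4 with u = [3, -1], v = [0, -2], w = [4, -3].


S = sum over i,j,k of T_{ijk} u_i v_j w_k. Expanding all 8 terms:
T_{111}*u_1*v_1*w_1 = -2*3*0*4 = 0  (running total: 0)
T_{112}*u_1*v_1*w_2 = -1*3*0*-3 = 0  (running total: 0)
T_{121}*u_1*v_2*w_1 = 4*3*-2*4 = -96  (running total: -96)
T_{122}*u_1*v_2*w_2 = -3*3*-2*-3 = -54  (running total: -150)
T_{211}*u_2*v_1*w_1 = 1*-1*0*4 = 0  (running total: -150)
T_{212}*u_2*v_1*w_2 = -3*-1*0*-3 = 0  (running total: -150)
T_{221}*u_2*v_2*w_1 = 4*-1*-2*4 = 32  (running total: -118)
T_{222}*u_2*v_2*w_2 = 4*-1*-2*-3 = -24  (running total: -142)
S = -142

-142


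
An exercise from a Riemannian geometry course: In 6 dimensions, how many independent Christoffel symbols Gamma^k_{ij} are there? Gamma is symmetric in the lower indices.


Christoffel symbols Gamma^k_{ij} are symmetric in i,j, so there are d * d(d+1)/2 independent symbols.
d = 6
d(d+1)/2 = 6 * 7 / 2 = 21
Total = 6 * 21 = 126

126


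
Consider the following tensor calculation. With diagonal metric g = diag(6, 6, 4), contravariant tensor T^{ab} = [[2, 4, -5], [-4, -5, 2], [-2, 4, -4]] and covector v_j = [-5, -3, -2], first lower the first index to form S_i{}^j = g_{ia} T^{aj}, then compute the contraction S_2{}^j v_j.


Step 1: lower the first index. For a diagonal metric, g_{ia} T^{aj} = g_{ii} T^{ij} (no sum on i).
g_{22} = 6
S_2{}^1 = 6 * T^{21} = 6 * -4 = -24
S_2{}^2 = 6 * T^{22} = 6 * -5 = -30
S_2{}^3 = 6 * T^{23} = 6 * 2 = 12
Step 2: contract S_2{}^j with v_j.
S_2{}^1 * v_1 = -24 * -5 = 120
S_2{}^2 * v_2 = -30 * -3 = 90
S_2{}^3 * v_3 = 12 * -2 = -24
Result = 120 + 90 + -24 = 186

186


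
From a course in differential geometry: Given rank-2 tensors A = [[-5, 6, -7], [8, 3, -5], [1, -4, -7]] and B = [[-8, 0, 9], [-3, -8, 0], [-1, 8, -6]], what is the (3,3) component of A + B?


Tensor addition is component-wise: (A + B)_{ij} = A_{ij} + B_{ij}.
A_{33} = -7
B_{33} = -6
(A + B)_{33} = -7 + -6 = -13

-13


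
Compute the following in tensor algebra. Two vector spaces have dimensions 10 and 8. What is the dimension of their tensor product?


The dimension of a tensor product is the product of dimensions.
dim(V) = 10, dim(W) = 8
dim(V (x) W) = 10 * 8 = 80

80
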